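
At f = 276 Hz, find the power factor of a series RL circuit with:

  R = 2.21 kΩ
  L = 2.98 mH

Step 1 — Angular frequency: ω = 2π·f = 2π·276 = 1734 rad/s.
Step 2 — Component impedances:
  R: Z = R = 2210 Ω
  L: Z = jωL = j·1734·0.00298 = 0 + j5.168 Ω
Step 3 — Series combination: Z_total = R + L = 2210 + j5.168 Ω = 2210∠0.1° Ω.
Step 4 — Power factor: PF = cos(φ) = Re(Z)/|Z| = 2210/2210 = 1.
Step 5 — Type: Im(Z) = 5.168 ⇒ lagging (phase φ = 0.1°).

PF = 1 (lagging, φ = 0.1°)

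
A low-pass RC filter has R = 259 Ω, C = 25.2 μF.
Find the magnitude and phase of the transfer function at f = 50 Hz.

Step 1 — Angular frequency: ω = 2π·50 = 314.2 rad/s.
Step 2 — Transfer function: H(jω) = 1/(1 + jωRC).
Step 3 — Denominator: 1 + jωRC = 1 + j·314.2·259·2.52e-05 = 1 + j2.05.
Step 4 — H = 0.1921 - j0.394.
Step 5 — Magnitude: |H| = 0.4383 (-7.2 dB); phase: φ = -64.0°.

|H| = 0.4383 (-7.2 dB), φ = -64.0°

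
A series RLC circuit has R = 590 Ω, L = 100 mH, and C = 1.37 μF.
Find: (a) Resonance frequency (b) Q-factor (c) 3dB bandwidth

Step 1 — Resonance: ω₀ = 1/√(LC) = 1/√(0.1·1.37e-06) = 2702 rad/s.
Step 2 — f₀ = ω₀/(2π) = 430 Hz.
Step 3 — Series Q: Q = ω₀L/R = 2702·0.1/590 = 0.4579.
Step 4 — Bandwidth: Δω = ω₀/Q = 5900 rad/s; BW = Δω/(2π) = 939 Hz.

(a) f₀ = 430 Hz  (b) Q = 0.4579  (c) BW = 939 Hz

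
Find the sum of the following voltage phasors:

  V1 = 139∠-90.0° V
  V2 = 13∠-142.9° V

Step 1 — Convert each phasor to rectangular form:
  V1 = 139·(cos(-90.0°) + j·sin(-90.0°)) = 0 - j139 V
  V2 = 13·(cos(-142.9°) + j·sin(-142.9°)) = -10.37 - j7.842 V
Step 2 — Sum components: V_total = -10.37 - j146.8 V.
Step 3 — Convert to polar: |V_total| = 147.2 V, ∠V_total = -94.0°.

V_total = 147.2∠-94.0° V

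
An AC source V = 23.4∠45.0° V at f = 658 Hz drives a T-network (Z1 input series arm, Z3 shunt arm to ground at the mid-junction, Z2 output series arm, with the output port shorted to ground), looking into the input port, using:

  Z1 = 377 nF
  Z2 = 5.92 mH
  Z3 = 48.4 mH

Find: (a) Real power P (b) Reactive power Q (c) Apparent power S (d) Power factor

Step 1 — Angular frequency: ω = 2π·f = 2π·658 = 4134 rad/s.
Step 2 — Component impedances:
  Z1: Z = 1/(jωC) = -j/(ω·C) = 0 - j641.6 Ω
  Z2: Z = jωL = j·4134·0.00592 = 0 + j24.48 Ω
  Z3: Z = jωL = j·4134·0.0484 = 0 + j200.1 Ω
Step 3 — With the output port shorted to ground, the output series arm Z2 runs from the junction to ground; the shunt arm Z3 also runs from the junction to ground. They appear in parallel: Z3 || Z2 = 0 + j21.81 Ω.
Step 4 — Series with input arm Z1: Z_in = Z1 + (Z3 || Z2) = 0 - j619.8 Ω = 619.8∠-90.0° Ω.
Step 5 — Source phasor: V = 23.4∠45.0° V = 16.55 + j16.55 V.
Step 6 — Current: I = V / Z = -0.0267 + j0.0267 A = 0.03776∠135.0° A.
Step 7 — Complex power: S = V·I* = 0 - j0.8835 VA.
Step 8 — Real power: P = Re(S) = 0 W.
Step 9 — Reactive power: Q = Im(S) = -0.8835 VAR.
Step 10 — Apparent power: |S| = 0.8835 VA.
Step 11 — Power factor: PF = P/|S| = 0 (leading).

(a) P = 0 W  (b) Q = -0.8835 VAR  (c) S = 0.8835 VA  (d) PF = 0 (leading)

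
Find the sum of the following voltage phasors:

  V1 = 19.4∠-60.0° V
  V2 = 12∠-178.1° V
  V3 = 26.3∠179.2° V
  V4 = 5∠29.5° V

Step 1 — Convert each phasor to rectangular form:
  V1 = 19.4·(cos(-60.0°) + j·sin(-60.0°)) = 9.7 - j16.8 V
  V2 = 12·(cos(-178.1°) + j·sin(-178.1°)) = -11.99 - j0.3979 V
  V3 = 26.3·(cos(179.2°) + j·sin(179.2°)) = -26.3 + j0.3672 V
  V4 = 5·(cos(29.5°) + j·sin(29.5°)) = 4.352 + j2.462 V
Step 2 — Sum components: V_total = -24.24 - j14.37 V.
Step 3 — Convert to polar: |V_total| = 28.18 V, ∠V_total = -149.3°.

V_total = 28.18∠-149.3° V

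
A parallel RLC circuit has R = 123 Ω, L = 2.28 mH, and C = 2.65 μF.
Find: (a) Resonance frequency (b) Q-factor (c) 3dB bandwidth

Step 1 — Resonance: ω₀ = 1/√(LC) = 1/√(0.00228·2.65e-06) = 1.286e+04 rad/s.
Step 2 — f₀ = ω₀/(2π) = 2048 Hz.
Step 3 — Parallel Q: Q = R/(ω₀L) = 123/(1.286e+04·0.00228) = 4.193.
Step 4 — Bandwidth: Δω = ω₀/Q = 3068 rad/s; BW = Δω/(2π) = 488.3 Hz.

(a) f₀ = 2048 Hz  (b) Q = 4.193  (c) BW = 488.3 Hz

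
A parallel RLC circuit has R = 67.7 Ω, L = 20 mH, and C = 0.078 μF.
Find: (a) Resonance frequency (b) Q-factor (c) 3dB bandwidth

Step 1 — Resonance: ω₀ = 1/√(LC) = 1/√(0.02·7.8e-08) = 2.532e+04 rad/s.
Step 2 — f₀ = ω₀/(2π) = 4030 Hz.
Step 3 — Parallel Q: Q = R/(ω₀L) = 67.7/(2.532e+04·0.02) = 0.1337.
Step 4 — Bandwidth: Δω = ω₀/Q = 1.894e+05 rad/s; BW = Δω/(2π) = 3.014e+04 Hz.

(a) f₀ = 4030 Hz  (b) Q = 0.1337  (c) BW = 3.014e+04 Hz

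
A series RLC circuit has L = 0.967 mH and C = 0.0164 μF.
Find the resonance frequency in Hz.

Step 1 — Resonance condition Im(Z)=0 gives ω₀ = 1/√(LC).
Step 2 — ω₀ = 1/√(0.000967·1.64e-08) = 2.511e+05 rad/s.
Step 3 — f₀ = ω₀/(2π) = 3.997e+04 Hz.

f₀ = 3.997e+04 Hz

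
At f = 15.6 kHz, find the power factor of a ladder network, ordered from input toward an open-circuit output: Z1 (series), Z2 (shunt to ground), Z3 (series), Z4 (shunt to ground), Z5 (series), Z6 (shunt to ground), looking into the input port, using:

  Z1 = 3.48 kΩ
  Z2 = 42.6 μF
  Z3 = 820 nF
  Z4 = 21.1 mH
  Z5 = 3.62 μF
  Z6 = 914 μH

Step 1 — Angular frequency: ω = 2π·f = 2π·1.56e+04 = 9.802e+04 rad/s.
Step 2 — Component impedances:
  Z1: Z = R = 3480 Ω
  Z2: Z = 1/(jωC) = -j/(ω·C) = 0 - j0.2395 Ω
  Z3: Z = 1/(jωC) = -j/(ω·C) = 0 - j12.44 Ω
  Z4: Z = jωL = j·9.802e+04·0.0211 = 0 + j2068 Ω
  Z5: Z = 1/(jωC) = -j/(ω·C) = 0 - j2.818 Ω
  Z6: Z = jωL = j·9.802e+04·0.000914 = 0 + j89.59 Ω
Step 3 — Ladder network (open output): work backward from the far end, alternating series and parallel combinations. Z_in = 3480 - j0.2403 Ω = 3480∠-0.0° Ω.
Step 4 — Power factor: PF = cos(φ) = Re(Z)/|Z| = 3480/3480 = 1.
Step 5 — Type: Im(Z) = -0.2403 ⇒ leading (phase φ = -0.0°).

PF = 1 (leading, φ = -0.0°)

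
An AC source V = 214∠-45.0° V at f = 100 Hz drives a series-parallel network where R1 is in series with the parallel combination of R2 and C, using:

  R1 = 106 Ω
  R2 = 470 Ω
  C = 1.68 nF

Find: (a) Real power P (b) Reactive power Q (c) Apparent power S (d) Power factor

Step 1 — Angular frequency: ω = 2π·f = 2π·100 = 628.3 rad/s.
Step 2 — Component impedances:
  R1: Z = R = 106 Ω
  R2: Z = R = 470 Ω
  C: Z = 1/(jωC) = -j/(ω·C) = 0 - j9.474e+05 Ω
Step 3 — Parallel branch: R2 || C = 1/(1/R2 + 1/C) = 470 - j0.2332 Ω.
Step 4 — Series with R1: Z_total = R1 + (R2 || C) = 576 - j0.2332 Ω = 576∠-0.0° Ω.
Step 5 — Source phasor: V = 214∠-45.0° V = 151.3 - j151.3 V.
Step 6 — Current: I = V / Z = 0.2628 - j0.2626 A = 0.3715∠-45.0° A.
Step 7 — Complex power: S = V·I* = 79.51 - j0.03219 VA.
Step 8 — Real power: P = Re(S) = 79.51 W.
Step 9 — Reactive power: Q = Im(S) = -0.03219 VAR.
Step 10 — Apparent power: |S| = 79.51 VA.
Step 11 — Power factor: PF = P/|S| = 1 (leading).

(a) P = 79.51 W  (b) Q = -0.03219 VAR  (c) S = 79.51 VA  (d) PF = 1 (leading)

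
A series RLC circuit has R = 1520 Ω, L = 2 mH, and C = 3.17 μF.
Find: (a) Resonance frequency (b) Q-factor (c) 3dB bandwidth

Step 1 — Resonance: ω₀ = 1/√(LC) = 1/√(0.002·3.17e-06) = 1.256e+04 rad/s.
Step 2 — f₀ = ω₀/(2π) = 1999 Hz.
Step 3 — Series Q: Q = ω₀L/R = 1.256e+04·0.002/1520 = 0.01653.
Step 4 — Bandwidth: Δω = ω₀/Q = 7.6e+05 rad/s; BW = Δω/(2π) = 1.21e+05 Hz.

(a) f₀ = 1999 Hz  (b) Q = 0.01653  (c) BW = 1.21e+05 Hz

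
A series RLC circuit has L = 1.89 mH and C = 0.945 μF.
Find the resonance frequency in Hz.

Step 1 — Resonance condition Im(Z)=0 gives ω₀ = 1/√(LC).
Step 2 — ω₀ = 1/√(0.00189·9.45e-07) = 2.366e+04 rad/s.
Step 3 — f₀ = ω₀/(2π) = 3766 Hz.

f₀ = 3766 Hz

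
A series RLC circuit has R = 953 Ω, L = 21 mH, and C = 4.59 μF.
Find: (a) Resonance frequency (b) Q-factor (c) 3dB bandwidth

Step 1 — Resonance: ω₀ = 1/√(LC) = 1/√(0.021·4.59e-06) = 3221 rad/s.
Step 2 — f₀ = ω₀/(2π) = 512.6 Hz.
Step 3 — Series Q: Q = ω₀L/R = 3221·0.021/953 = 0.07098.
Step 4 — Bandwidth: Δω = ω₀/Q = 4.538e+04 rad/s; BW = Δω/(2π) = 7223 Hz.

(a) f₀ = 512.6 Hz  (b) Q = 0.07098  (c) BW = 7223 Hz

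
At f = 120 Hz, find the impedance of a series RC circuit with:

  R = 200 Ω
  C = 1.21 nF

Step 1 — Angular frequency: ω = 2π·f = 2π·120 = 754 rad/s.
Step 2 — Component impedances:
  R: Z = R = 200 Ω
  C: Z = 1/(jωC) = -j/(ω·C) = 0 - j1.096e+06 Ω
Step 3 — Series combination: Z_total = R + C = 200 - j1.096e+06 Ω = 1.096e+06∠-90.0° Ω.

Z = 200 - j1.096e+06 Ω = 1.096e+06∠-90.0° Ω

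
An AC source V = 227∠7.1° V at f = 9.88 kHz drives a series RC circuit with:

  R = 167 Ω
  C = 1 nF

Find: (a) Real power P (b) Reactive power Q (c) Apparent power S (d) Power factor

Step 1 — Angular frequency: ω = 2π·f = 2π·9880 = 6.208e+04 rad/s.
Step 2 — Component impedances:
  R: Z = R = 167 Ω
  C: Z = 1/(jωC) = -j/(ω·C) = 0 - j1.611e+04 Ω
Step 3 — Series combination: Z_total = R + C = 167 - j1.611e+04 Ω = 1.611e+04∠-89.4° Ω.
Step 4 — Source phasor: V = 227∠7.1° V = 225.3 + j28.06 V.
Step 5 — Current: I = V / Z = -0.001597 + j0.014 A = 0.01409∠96.5° A.
Step 6 — Complex power: S = V·I* = 0.03316 - j3.198 VA.
Step 7 — Real power: P = Re(S) = 0.03316 W.
Step 8 — Reactive power: Q = Im(S) = -3.198 VAR.
Step 9 — Apparent power: |S| = 3.199 VA.
Step 10 — Power factor: PF = P/|S| = 0.01037 (leading).

(a) P = 0.03316 W  (b) Q = -3.198 VAR  (c) S = 3.199 VA  (d) PF = 0.01037 (leading)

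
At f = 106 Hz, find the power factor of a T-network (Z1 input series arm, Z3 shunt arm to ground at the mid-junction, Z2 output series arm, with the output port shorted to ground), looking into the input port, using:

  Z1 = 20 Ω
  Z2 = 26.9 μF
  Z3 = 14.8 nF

Step 1 — Angular frequency: ω = 2π·f = 2π·106 = 666 rad/s.
Step 2 — Component impedances:
  Z1: Z = R = 20 Ω
  Z2: Z = 1/(jωC) = -j/(ω·C) = 0 - j55.82 Ω
  Z3: Z = 1/(jωC) = -j/(ω·C) = 0 - j1.015e+05 Ω
Step 3 — With the output port shorted to ground, the output series arm Z2 runs from the junction to ground; the shunt arm Z3 also runs from the junction to ground. They appear in parallel: Z3 || Z2 = 0 - j55.79 Ω.
Step 4 — Series with input arm Z1: Z_in = Z1 + (Z3 || Z2) = 20 - j55.79 Ω = 59.26∠-70.3° Ω.
Step 5 — Power factor: PF = cos(φ) = Re(Z)/|Z| = 20/59.26 = 0.3375.
Step 6 — Type: Im(Z) = -55.79 ⇒ leading (phase φ = -70.3°).

PF = 0.3375 (leading, φ = -70.3°)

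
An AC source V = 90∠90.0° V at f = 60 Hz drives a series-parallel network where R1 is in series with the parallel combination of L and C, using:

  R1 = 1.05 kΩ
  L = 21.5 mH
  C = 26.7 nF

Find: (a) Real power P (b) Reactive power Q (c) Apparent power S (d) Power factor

Step 1 — Angular frequency: ω = 2π·f = 2π·60 = 377 rad/s.
Step 2 — Component impedances:
  R1: Z = R = 1050 Ω
  L: Z = jωL = j·377·0.0215 = 0 + j8.105 Ω
  C: Z = 1/(jωC) = -j/(ω·C) = 0 - j9.935e+04 Ω
Step 3 — Parallel branch: L || C = 1/(1/L + 1/C) = 0 + j8.106 Ω.
Step 4 — Series with R1: Z_total = R1 + (L || C) = 1050 + j8.106 Ω = 1050∠0.4° Ω.
Step 5 — Source phasor: V = 90∠90.0° V = 0 + j90 V.
Step 6 — Current: I = V / Z = 0.0006617 + j0.08571 A = 0.08571∠89.6° A.
Step 7 — Complex power: S = V·I* = 7.714 + j0.05955 VA.
Step 8 — Real power: P = Re(S) = 7.714 W.
Step 9 — Reactive power: Q = Im(S) = 0.05955 VAR.
Step 10 — Apparent power: |S| = 7.714 VA.
Step 11 — Power factor: PF = P/|S| = 1 (lagging).

(a) P = 7.714 W  (b) Q = 0.05955 VAR  (c) S = 7.714 VA  (d) PF = 1 (lagging)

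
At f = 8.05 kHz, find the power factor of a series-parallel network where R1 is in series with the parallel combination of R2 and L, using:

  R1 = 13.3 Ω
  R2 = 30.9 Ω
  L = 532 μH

Step 1 — Angular frequency: ω = 2π·f = 2π·8050 = 5.058e+04 rad/s.
Step 2 — Component impedances:
  R1: Z = R = 13.3 Ω
  R2: Z = R = 30.9 Ω
  L: Z = jωL = j·5.058e+04·0.000532 = 0 + j26.91 Ω
Step 3 — Parallel branch: R2 || L = 1/(1/R2 + 1/L) = 13.33 + j15.3 Ω.
Step 4 — Series with R1: Z_total = R1 + (R2 || L) = 26.63 + j15.3 Ω = 30.71∠29.9° Ω.
Step 5 — Power factor: PF = cos(φ) = Re(Z)/|Z| = 26.626/30.711 = 0.867.
Step 6 — Type: Im(Z) = 15.3 ⇒ lagging (phase φ = 29.9°).

PF = 0.867 (lagging, φ = 29.9°)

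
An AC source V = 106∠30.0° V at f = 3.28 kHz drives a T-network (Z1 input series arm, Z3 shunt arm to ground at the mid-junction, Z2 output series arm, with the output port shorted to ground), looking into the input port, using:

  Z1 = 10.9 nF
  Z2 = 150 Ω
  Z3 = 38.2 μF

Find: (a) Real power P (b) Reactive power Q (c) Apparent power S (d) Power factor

Step 1 — Angular frequency: ω = 2π·f = 2π·3280 = 2.061e+04 rad/s.
Step 2 — Component impedances:
  Z1: Z = 1/(jωC) = -j/(ω·C) = 0 - j4452 Ω
  Z2: Z = R = 150 Ω
  Z3: Z = 1/(jωC) = -j/(ω·C) = 0 - j1.27 Ω
Step 3 — With the output port shorted to ground, the output series arm Z2 runs from the junction to ground; the shunt arm Z3 also runs from the junction to ground. They appear in parallel: Z3 || Z2 = 0.01076 - j1.27 Ω.
Step 4 — Series with input arm Z1: Z_in = Z1 + (Z3 || Z2) = 0.01076 - j4453 Ω = 4453∠-90.0° Ω.
Step 5 — Source phasor: V = 106∠30.0° V = 91.8 + j53 V.
Step 6 — Current: I = V / Z = -0.0119 + j0.02062 A = 0.0238∠120.0° A.
Step 7 — Complex power: S = V·I* = 6.095e-06 - j2.523 VA.
Step 8 — Real power: P = Re(S) = 6.095e-06 W.
Step 9 — Reactive power: Q = Im(S) = -2.523 VAR.
Step 10 — Apparent power: |S| = 2.523 VA.
Step 11 — Power factor: PF = P/|S| = 2.415e-06 (leading).

(a) P = 6.095e-06 W  (b) Q = -2.523 VAR  (c) S = 2.523 VA  (d) PF = 2.415e-06 (leading)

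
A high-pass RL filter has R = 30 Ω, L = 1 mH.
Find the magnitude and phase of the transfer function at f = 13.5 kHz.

Step 1 — Angular frequency: ω = 2π·1.35e+04 = 8.482e+04 rad/s.
Step 2 — Transfer function: H(jω) = jωL/(R + jωL).
Step 3 — Numerator jωL = j·84.82; denominator R + jωL = 30 + j84.82.
Step 4 — H = 0.8888 + j0.3144.
Step 5 — Magnitude: |H| = 0.9428 (-0.5 dB); phase: φ = 19.5°.

|H| = 0.9428 (-0.5 dB), φ = 19.5°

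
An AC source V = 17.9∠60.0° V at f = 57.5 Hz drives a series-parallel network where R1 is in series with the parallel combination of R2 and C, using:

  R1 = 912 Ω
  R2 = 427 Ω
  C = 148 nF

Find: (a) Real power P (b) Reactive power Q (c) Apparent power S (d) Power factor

Step 1 — Angular frequency: ω = 2π·f = 2π·57.5 = 361.3 rad/s.
Step 2 — Component impedances:
  R1: Z = R = 912 Ω
  R2: Z = R = 427 Ω
  C: Z = 1/(jωC) = -j/(ω·C) = 0 - j1.87e+04 Ω
Step 3 — Parallel branch: R2 || C = 1/(1/R2 + 1/C) = 426.8 - j9.744 Ω.
Step 4 — Series with R1: Z_total = R1 + (R2 || C) = 1339 - j9.744 Ω = 1339∠-0.4° Ω.
Step 5 — Source phasor: V = 17.9∠60.0° V = 8.95 + j15.5 V.
Step 6 — Current: I = V / Z = 0.006601 + j0.01163 A = 0.01337∠60.4° A.
Step 7 — Complex power: S = V·I* = 0.2393 - j0.001742 VA.
Step 8 — Real power: P = Re(S) = 0.2393 W.
Step 9 — Reactive power: Q = Im(S) = -0.001742 VAR.
Step 10 — Apparent power: |S| = 0.2393 VA.
Step 11 — Power factor: PF = P/|S| = 1 (leading).

(a) P = 0.2393 W  (b) Q = -0.001742 VAR  (c) S = 0.2393 VA  (d) PF = 1 (leading)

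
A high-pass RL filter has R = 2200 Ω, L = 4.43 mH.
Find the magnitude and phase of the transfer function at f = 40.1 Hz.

Step 1 — Angular frequency: ω = 2π·40.1 = 252 rad/s.
Step 2 — Transfer function: H(jω) = jωL/(R + jωL).
Step 3 — Numerator jωL = j·1.116; denominator R + jωL = 2200 + j1.116.
Step 4 — H = 2.574e-07 + j0.0005073.
Step 5 — Magnitude: |H| = 0.0005073 (-65.9 dB); phase: φ = 90.0°.

|H| = 0.0005073 (-65.9 dB), φ = 90.0°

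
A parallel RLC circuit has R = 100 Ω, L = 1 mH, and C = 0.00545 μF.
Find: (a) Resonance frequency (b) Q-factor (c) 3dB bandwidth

Step 1 — Resonance: ω₀ = 1/√(LC) = 1/√(0.001·5.45e-09) = 4.284e+05 rad/s.
Step 2 — f₀ = ω₀/(2π) = 6.817e+04 Hz.
Step 3 — Parallel Q: Q = R/(ω₀L) = 100/(4.284e+05·0.001) = 0.2335.
Step 4 — Bandwidth: Δω = ω₀/Q = 1.835e+06 rad/s; BW = Δω/(2π) = 2.92e+05 Hz.

(a) f₀ = 6.817e+04 Hz  (b) Q = 0.2335  (c) BW = 2.92e+05 Hz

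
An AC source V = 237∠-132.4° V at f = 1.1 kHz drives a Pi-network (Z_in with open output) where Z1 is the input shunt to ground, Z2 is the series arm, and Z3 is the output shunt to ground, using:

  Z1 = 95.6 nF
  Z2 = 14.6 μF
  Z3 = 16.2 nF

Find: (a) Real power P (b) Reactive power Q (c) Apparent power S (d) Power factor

Step 1 — Angular frequency: ω = 2π·f = 2π·1100 = 6912 rad/s.
Step 2 — Component impedances:
  Z1: Z = 1/(jωC) = -j/(ω·C) = 0 - j1513 Ω
  Z2: Z = 1/(jωC) = -j/(ω·C) = 0 - j9.91 Ω
  Z3: Z = 1/(jωC) = -j/(ω·C) = 0 - j8931 Ω
Step 3 — With open output, the series arm Z2 and the output shunt Z3 appear in series to ground: Z2 + Z3 = 0 - j8941 Ω.
Step 4 — Parallel with input shunt Z1: Z_in = Z1 || (Z2 + Z3) = 0 - j1294 Ω = 1294∠-90.0° Ω.
Step 5 — Source phasor: V = 237∠-132.4° V = -159.8 - j175 V.
Step 6 — Current: I = V / Z = 0.1352 - j0.1235 A = 0.1831∠-42.4° A.
Step 7 — Complex power: S = V·I* = 0 - j43.4 VA.
Step 8 — Real power: P = Re(S) = 0 W.
Step 9 — Reactive power: Q = Im(S) = -43.4 VAR.
Step 10 — Apparent power: |S| = 43.4 VA.
Step 11 — Power factor: PF = P/|S| = 0 (leading).

(a) P = 0 W  (b) Q = -43.4 VAR  (c) S = 43.4 VA  (d) PF = 0 (leading)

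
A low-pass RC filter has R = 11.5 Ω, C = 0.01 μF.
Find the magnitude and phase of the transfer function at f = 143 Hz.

Step 1 — Angular frequency: ω = 2π·143 = 898.5 rad/s.
Step 2 — Transfer function: H(jω) = 1/(1 + jωRC).
Step 3 — Denominator: 1 + jωRC = 1 + j·898.5·11.5·1e-08 = 1 + j0.0001033.
Step 4 — H = 1 - j0.0001033.
Step 5 — Magnitude: |H| = 1 (-0.0 dB); phase: φ = -0.0°.

|H| = 1 (-0.0 dB), φ = -0.0°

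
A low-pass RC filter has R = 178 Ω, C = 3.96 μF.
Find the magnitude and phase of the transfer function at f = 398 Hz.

Step 1 — Angular frequency: ω = 2π·398 = 2501 rad/s.
Step 2 — Transfer function: H(jω) = 1/(1 + jωRC).
Step 3 — Denominator: 1 + jωRC = 1 + j·2501·178·3.96e-06 = 1 + j1.763.
Step 4 — H = 0.2435 - j0.4292.
Step 5 — Magnitude: |H| = 0.4934 (-6.1 dB); phase: φ = -60.4°.

|H| = 0.4934 (-6.1 dB), φ = -60.4°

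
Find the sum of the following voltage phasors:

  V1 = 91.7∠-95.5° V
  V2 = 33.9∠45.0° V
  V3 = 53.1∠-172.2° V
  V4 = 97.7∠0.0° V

Step 1 — Convert each phasor to rectangular form:
  V1 = 91.7·(cos(-95.5°) + j·sin(-95.5°)) = -8.789 - j91.28 V
  V2 = 33.9·(cos(45.0°) + j·sin(45.0°)) = 23.97 + j23.97 V
  V3 = 53.1·(cos(-172.2°) + j·sin(-172.2°)) = -52.61 - j7.206 V
  V4 = 97.7·(cos(0.0°) + j·sin(0.0°)) = 97.7 V
Step 2 — Sum components: V_total = 60.27 - j74.51 V.
Step 3 — Convert to polar: |V_total| = 95.84 V, ∠V_total = -51.0°.

V_total = 95.84∠-51.0° V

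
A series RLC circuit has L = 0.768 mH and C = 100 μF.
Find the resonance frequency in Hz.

Step 1 — Resonance condition Im(Z)=0 gives ω₀ = 1/√(LC).
Step 2 — ω₀ = 1/√(0.000768·0.0001) = 3608 rad/s.
Step 3 — f₀ = ω₀/(2π) = 574.3 Hz.

f₀ = 574.3 Hz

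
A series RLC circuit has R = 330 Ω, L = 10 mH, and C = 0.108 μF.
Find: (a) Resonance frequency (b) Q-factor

Step 1 — Resonance condition Im(Z)=0 gives ω₀ = 1/√(LC).
Step 2 — ω₀ = 1/√(0.01·1.08e-07) = 3.043e+04 rad/s.
Step 3 — f₀ = ω₀/(2π) = 4843 Hz.
Step 4 — Series Q: Q = ω₀L/R = 3.043e+04·0.01/330 = 0.9221.

(a) f₀ = 4843 Hz  (b) Q = 0.9221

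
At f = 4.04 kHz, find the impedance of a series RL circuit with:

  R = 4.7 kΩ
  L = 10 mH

Step 1 — Angular frequency: ω = 2π·f = 2π·4040 = 2.538e+04 rad/s.
Step 2 — Component impedances:
  R: Z = R = 4700 Ω
  L: Z = jωL = j·2.538e+04·0.01 = 0 + j253.8 Ω
Step 3 — Series combination: Z_total = R + L = 4700 + j253.8 Ω = 4707∠3.1° Ω.

Z = 4700 + j253.8 Ω = 4707∠3.1° Ω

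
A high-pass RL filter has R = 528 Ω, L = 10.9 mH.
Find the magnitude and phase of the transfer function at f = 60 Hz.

Step 1 — Angular frequency: ω = 2π·60 = 377 rad/s.
Step 2 — Transfer function: H(jω) = jωL/(R + jωL).
Step 3 — Numerator jωL = j·4.109; denominator R + jωL = 528 + j4.109.
Step 4 — H = 6.056e-05 + j0.007782.
Step 5 — Magnitude: |H| = 0.007782 (-42.2 dB); phase: φ = 89.6°.

|H| = 0.007782 (-42.2 dB), φ = 89.6°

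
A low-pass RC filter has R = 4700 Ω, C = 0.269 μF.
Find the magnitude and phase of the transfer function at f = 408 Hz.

Step 1 — Angular frequency: ω = 2π·408 = 2564 rad/s.
Step 2 — Transfer function: H(jω) = 1/(1 + jωRC).
Step 3 — Denominator: 1 + jωRC = 1 + j·2564·4700·2.69e-07 = 1 + j3.241.
Step 4 — H = 0.08692 - j0.2817.
Step 5 — Magnitude: |H| = 0.2948 (-10.6 dB); phase: φ = -72.9°.

|H| = 0.2948 (-10.6 dB), φ = -72.9°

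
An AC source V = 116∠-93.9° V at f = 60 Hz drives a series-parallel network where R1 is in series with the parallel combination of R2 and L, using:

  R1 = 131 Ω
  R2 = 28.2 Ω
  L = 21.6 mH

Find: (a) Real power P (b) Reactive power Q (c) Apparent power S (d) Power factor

Step 1 — Angular frequency: ω = 2π·f = 2π·60 = 377 rad/s.
Step 2 — Component impedances:
  R1: Z = R = 131 Ω
  R2: Z = R = 28.2 Ω
  L: Z = jωL = j·377·0.0216 = 0 + j8.143 Ω
Step 3 — Parallel branch: R2 || L = 1/(1/R2 + 1/L) = 2.17 + j7.516 Ω.
Step 4 — Series with R1: Z_total = R1 + (R2 || L) = 133.2 + j7.516 Ω = 133.4∠3.2° Ω.
Step 5 — Source phasor: V = 116∠-93.9° V = -7.89 - j115.7 V.
Step 6 — Current: I = V / Z = -0.108 - j0.863 A = 0.8697∠-97.1° A.
Step 7 — Complex power: S = V·I* = 100.7 + j5.685 VA.
Step 8 — Real power: P = Re(S) = 100.7 W.
Step 9 — Reactive power: Q = Im(S) = 5.685 VAR.
Step 10 — Apparent power: |S| = 100.9 VA.
Step 11 — Power factor: PF = P/|S| = 0.9984 (lagging).

(a) P = 100.7 W  (b) Q = 5.685 VAR  (c) S = 100.9 VA  (d) PF = 0.9984 (lagging)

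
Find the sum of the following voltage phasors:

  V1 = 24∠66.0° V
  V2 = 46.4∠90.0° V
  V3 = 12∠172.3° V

Step 1 — Convert each phasor to rectangular form:
  V1 = 24·(cos(66.0°) + j·sin(66.0°)) = 9.762 + j21.93 V
  V2 = 46.4·(cos(90.0°) + j·sin(90.0°)) = 0 + j46.4 V
  V3 = 12·(cos(172.3°) + j·sin(172.3°)) = -11.89 + j1.608 V
Step 2 — Sum components: V_total = -2.13 + j69.93 V.
Step 3 — Convert to polar: |V_total| = 69.97 V, ∠V_total = 91.7°.

V_total = 69.97∠91.7° V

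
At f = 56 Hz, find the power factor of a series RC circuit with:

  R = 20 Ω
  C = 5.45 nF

Step 1 — Angular frequency: ω = 2π·f = 2π·56 = 351.9 rad/s.
Step 2 — Component impedances:
  R: Z = R = 20 Ω
  C: Z = 1/(jωC) = -j/(ω·C) = 0 - j5.215e+05 Ω
Step 3 — Series combination: Z_total = R + C = 20 - j5.215e+05 Ω = 5.215e+05∠-90.0° Ω.
Step 4 — Power factor: PF = cos(φ) = Re(Z)/|Z| = 20/5.215e+05 = 3.835e-05.
Step 5 — Type: Im(Z) = -5.215e+05 ⇒ leading (phase φ = -90.0°).

PF = 3.835e-05 (leading, φ = -90.0°)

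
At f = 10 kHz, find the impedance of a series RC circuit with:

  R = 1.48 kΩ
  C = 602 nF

Step 1 — Angular frequency: ω = 2π·f = 2π·1e+04 = 6.283e+04 rad/s.
Step 2 — Component impedances:
  R: Z = R = 1480 Ω
  C: Z = 1/(jωC) = -j/(ω·C) = 0 - j26.44 Ω
Step 3 — Series combination: Z_total = R + C = 1480 - j26.44 Ω = 1480∠-1.0° Ω.

Z = 1480 - j26.44 Ω = 1480∠-1.0° Ω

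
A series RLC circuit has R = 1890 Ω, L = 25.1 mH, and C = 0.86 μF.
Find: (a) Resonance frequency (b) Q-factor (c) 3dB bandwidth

Step 1 — Resonance: ω₀ = 1/√(LC) = 1/√(0.0251·8.6e-07) = 6806 rad/s.
Step 2 — f₀ = ω₀/(2π) = 1083 Hz.
Step 3 — Series Q: Q = ω₀L/R = 6806·0.0251/1890 = 0.09039.
Step 4 — Bandwidth: Δω = ω₀/Q = 7.53e+04 rad/s; BW = Δω/(2π) = 1.198e+04 Hz.

(a) f₀ = 1083 Hz  (b) Q = 0.09039  (c) BW = 1.198e+04 Hz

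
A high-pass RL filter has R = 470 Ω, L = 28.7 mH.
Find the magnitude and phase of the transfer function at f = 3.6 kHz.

Step 1 — Angular frequency: ω = 2π·3600 = 2.262e+04 rad/s.
Step 2 — Transfer function: H(jω) = jωL/(R + jωL).
Step 3 — Numerator jωL = j·649.2; denominator R + jωL = 470 + j649.2.
Step 4 — H = 0.6561 + j0.475.
Step 5 — Magnitude: |H| = 0.81 (-1.8 dB); phase: φ = 35.9°.

|H| = 0.81 (-1.8 dB), φ = 35.9°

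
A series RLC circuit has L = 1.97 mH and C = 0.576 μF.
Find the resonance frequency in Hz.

Step 1 — Resonance condition Im(Z)=0 gives ω₀ = 1/√(LC).
Step 2 — ω₀ = 1/√(0.00197·5.76e-07) = 2.969e+04 rad/s.
Step 3 — f₀ = ω₀/(2π) = 4725 Hz.

f₀ = 4725 Hz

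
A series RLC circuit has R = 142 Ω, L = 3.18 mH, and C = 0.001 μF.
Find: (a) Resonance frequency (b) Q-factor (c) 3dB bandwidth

Step 1 — Resonance: ω₀ = 1/√(LC) = 1/√(0.00318·1e-09) = 5.608e+05 rad/s.
Step 2 — f₀ = ω₀/(2π) = 8.925e+04 Hz.
Step 3 — Series Q: Q = ω₀L/R = 5.608e+05·0.00318/142 = 12.56.
Step 4 — Bandwidth: Δω = ω₀/Q = 4.465e+04 rad/s; BW = Δω/(2π) = 7107 Hz.

(a) f₀ = 8.925e+04 Hz  (b) Q = 12.56  (c) BW = 7107 Hz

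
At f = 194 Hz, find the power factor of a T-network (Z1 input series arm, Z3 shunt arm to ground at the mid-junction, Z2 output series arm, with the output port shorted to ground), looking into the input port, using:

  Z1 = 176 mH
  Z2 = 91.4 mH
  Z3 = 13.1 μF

Step 1 — Angular frequency: ω = 2π·f = 2π·194 = 1219 rad/s.
Step 2 — Component impedances:
  Z1: Z = jωL = j·1219·0.176 = 0 + j214.5 Ω
  Z2: Z = jωL = j·1219·0.0914 = 0 + j111.4 Ω
  Z3: Z = 1/(jωC) = -j/(ω·C) = 0 - j62.62 Ω
Step 3 — With the output port shorted to ground, the output series arm Z2 runs from the junction to ground; the shunt arm Z3 also runs from the junction to ground. They appear in parallel: Z3 || Z2 = 0 - j143 Ω.
Step 4 — Series with input arm Z1: Z_in = Z1 + (Z3 || Z2) = 0 + j71.52 Ω = 71.52∠90.0° Ω.
Step 5 — Power factor: PF = cos(φ) = Re(Z)/|Z| = 0/71.52 = 0.
Step 6 — Type: Im(Z) = 71.52 ⇒ lagging (phase φ = 90.0°).

PF = 0 (lagging, φ = 90.0°)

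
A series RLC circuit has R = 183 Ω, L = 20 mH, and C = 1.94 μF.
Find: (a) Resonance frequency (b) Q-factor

Step 1 — Resonance condition Im(Z)=0 gives ω₀ = 1/√(LC).
Step 2 — ω₀ = 1/√(0.02·1.94e-06) = 5077 rad/s.
Step 3 — f₀ = ω₀/(2π) = 808 Hz.
Step 4 — Series Q: Q = ω₀L/R = 5077·0.02/183 = 0.5548.

(a) f₀ = 808 Hz  (b) Q = 0.5548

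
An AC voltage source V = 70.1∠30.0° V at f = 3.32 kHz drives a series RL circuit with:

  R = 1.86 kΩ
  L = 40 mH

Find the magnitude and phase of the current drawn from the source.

Step 1 — Angular frequency: ω = 2π·f = 2π·3320 = 2.086e+04 rad/s.
Step 2 — Component impedances:
  R: Z = R = 1860 Ω
  L: Z = jωL = j·2.086e+04·0.04 = 0 + j834.4 Ω
Step 3 — Series combination: Z_total = R + L = 1860 + j834.4 Ω = 2039∠24.2° Ω.
Step 4 — Source phasor: V = 70.1∠30.0° V = 60.71 + j35.05 V.
Step 5 — Ohm's law: I = V / Z_total = (60.71 + j35.05) / (1860 + j834.4) = 0.03421 + j0.003498 A.
Step 6 — Convert to polar: |I| = 0.03439 A, ∠I = 5.8°.

I = 0.03439∠5.8° A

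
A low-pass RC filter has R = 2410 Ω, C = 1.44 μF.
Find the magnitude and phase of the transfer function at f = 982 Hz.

Step 1 — Angular frequency: ω = 2π·982 = 6170 rad/s.
Step 2 — Transfer function: H(jω) = 1/(1 + jωRC).
Step 3 — Denominator: 1 + jωRC = 1 + j·6170·2410·1.44e-06 = 1 + j21.41.
Step 4 — H = 0.002176 - j0.0466.
Step 5 — Magnitude: |H| = 0.04665 (-26.6 dB); phase: φ = -87.3°.

|H| = 0.04665 (-26.6 dB), φ = -87.3°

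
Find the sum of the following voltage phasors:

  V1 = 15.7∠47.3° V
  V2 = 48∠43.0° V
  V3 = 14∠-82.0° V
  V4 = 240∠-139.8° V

Step 1 — Convert each phasor to rectangular form:
  V1 = 15.7·(cos(47.3°) + j·sin(47.3°)) = 10.65 + j11.54 V
  V2 = 48·(cos(43.0°) + j·sin(43.0°)) = 35.1 + j32.74 V
  V3 = 14·(cos(-82.0°) + j·sin(-82.0°)) = 1.948 - j13.86 V
  V4 = 240·(cos(-139.8°) + j·sin(-139.8°)) = -183.3 - j154.9 V
Step 2 — Sum components: V_total = -135.6 - j124.5 V.
Step 3 — Convert to polar: |V_total| = 184.1 V, ∠V_total = -137.4°.

V_total = 184.1∠-137.4° V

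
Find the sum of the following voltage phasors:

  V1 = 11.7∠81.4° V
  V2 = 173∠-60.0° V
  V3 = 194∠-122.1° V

Step 1 — Convert each phasor to rectangular form:
  V1 = 11.7·(cos(81.4°) + j·sin(81.4°)) = 1.75 + j11.57 V
  V2 = 173·(cos(-60.0°) + j·sin(-60.0°)) = 86.5 - j149.8 V
  V3 = 194·(cos(-122.1°) + j·sin(-122.1°)) = -103.1 - j164.3 V
Step 2 — Sum components: V_total = -14.84 - j302.6 V.
Step 3 — Convert to polar: |V_total| = 303 V, ∠V_total = -92.8°.

V_total = 303∠-92.8° V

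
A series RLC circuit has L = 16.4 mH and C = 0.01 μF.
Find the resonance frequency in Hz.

Step 1 — Resonance condition Im(Z)=0 gives ω₀ = 1/√(LC).
Step 2 — ω₀ = 1/√(0.0164·1e-08) = 7.809e+04 rad/s.
Step 3 — f₀ = ω₀/(2π) = 1.243e+04 Hz.

f₀ = 1.243e+04 Hz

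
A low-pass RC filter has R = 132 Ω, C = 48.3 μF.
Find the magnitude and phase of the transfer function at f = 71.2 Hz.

Step 1 — Angular frequency: ω = 2π·71.2 = 447.4 rad/s.
Step 2 — Transfer function: H(jω) = 1/(1 + jωRC).
Step 3 — Denominator: 1 + jωRC = 1 + j·447.4·132·4.83e-05 = 1 + j2.852.
Step 4 — H = 0.1095 - j0.3122.
Step 5 — Magnitude: |H| = 0.3309 (-9.6 dB); phase: φ = -70.7°.

|H| = 0.3309 (-9.6 dB), φ = -70.7°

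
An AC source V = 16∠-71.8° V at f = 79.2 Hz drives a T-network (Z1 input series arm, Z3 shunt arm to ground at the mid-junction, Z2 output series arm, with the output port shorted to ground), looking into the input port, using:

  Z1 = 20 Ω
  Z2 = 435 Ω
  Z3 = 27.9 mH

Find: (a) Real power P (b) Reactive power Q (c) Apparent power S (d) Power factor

Step 1 — Angular frequency: ω = 2π·f = 2π·79.2 = 497.6 rad/s.
Step 2 — Component impedances:
  Z1: Z = R = 20 Ω
  Z2: Z = R = 435 Ω
  Z3: Z = jωL = j·497.6·0.0279 = 0 + j13.88 Ω
Step 3 — With the output port shorted to ground, the output series arm Z2 runs from the junction to ground; the shunt arm Z3 also runs from the junction to ground. They appear in parallel: Z3 || Z2 = 0.4427 + j13.87 Ω.
Step 4 — Series with input arm Z1: Z_in = Z1 + (Z3 || Z2) = 20.44 + j13.87 Ω = 24.7∠34.2° Ω.
Step 5 — Source phasor: V = 16∠-71.8° V = 4.997 - j15.2 V.
Step 6 — Current: I = V / Z = -0.178 - j0.6227 A = 0.6477∠-106.0° A.
Step 7 — Complex power: S = V·I* = 8.575 + j5.818 VA.
Step 8 — Real power: P = Re(S) = 8.575 W.
Step 9 — Reactive power: Q = Im(S) = 5.818 VAR.
Step 10 — Apparent power: |S| = 10.36 VA.
Step 11 — Power factor: PF = P/|S| = 0.8275 (lagging).

(a) P = 8.575 W  (b) Q = 5.818 VAR  (c) S = 10.36 VA  (d) PF = 0.8275 (lagging)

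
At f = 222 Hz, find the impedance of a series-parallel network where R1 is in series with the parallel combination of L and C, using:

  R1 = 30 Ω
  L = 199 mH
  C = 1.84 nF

Step 1 — Angular frequency: ω = 2π·f = 2π·222 = 1395 rad/s.
Step 2 — Component impedances:
  R1: Z = R = 30 Ω
  L: Z = jωL = j·1395·0.199 = 0 + j277.6 Ω
  C: Z = 1/(jωC) = -j/(ω·C) = 0 - j3.896e+05 Ω
Step 3 — Parallel branch: L || C = 1/(1/L + 1/C) = 0 + j277.8 Ω.
Step 4 — Series with R1: Z_total = R1 + (L || C) = 30 + j277.8 Ω = 279.4∠83.8° Ω.

Z = 30 + j277.8 Ω = 279.4∠83.8° Ω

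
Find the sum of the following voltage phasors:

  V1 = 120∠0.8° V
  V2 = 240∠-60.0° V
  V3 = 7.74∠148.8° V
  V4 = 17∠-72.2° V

Step 1 — Convert each phasor to rectangular form:
  V1 = 120·(cos(0.8°) + j·sin(0.8°)) = 120 + j1.675 V
  V2 = 240·(cos(-60.0°) + j·sin(-60.0°)) = 120 - j207.8 V
  V3 = 7.74·(cos(148.8°) + j·sin(148.8°)) = -6.621 + j4.01 V
  V4 = 17·(cos(-72.2°) + j·sin(-72.2°)) = 5.197 - j16.19 V
Step 2 — Sum components: V_total = 238.6 - j218.3 V.
Step 3 — Convert to polar: |V_total| = 323.4 V, ∠V_total = -42.5°.

V_total = 323.4∠-42.5° V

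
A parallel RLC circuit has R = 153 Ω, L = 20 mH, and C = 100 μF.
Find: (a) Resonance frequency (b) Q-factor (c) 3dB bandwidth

Step 1 — Resonance: ω₀ = 1/√(LC) = 1/√(0.02·0.0001) = 707.1 rad/s.
Step 2 — f₀ = ω₀/(2π) = 112.5 Hz.
Step 3 — Parallel Q: Q = R/(ω₀L) = 153/(707.1·0.02) = 10.82.
Step 4 — Bandwidth: Δω = ω₀/Q = 65.36 rad/s; BW = Δω/(2π) = 10.4 Hz.

(a) f₀ = 112.5 Hz  (b) Q = 10.82  (c) BW = 10.4 Hz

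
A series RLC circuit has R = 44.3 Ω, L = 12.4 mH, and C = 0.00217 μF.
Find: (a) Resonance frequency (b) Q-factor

Step 1 — Resonance condition Im(Z)=0 gives ω₀ = 1/√(LC).
Step 2 — ω₀ = 1/√(0.0124·2.17e-09) = 1.928e+05 rad/s.
Step 3 — f₀ = ω₀/(2π) = 3.068e+04 Hz.
Step 4 — Series Q: Q = ω₀L/R = 1.928e+05·0.0124/44.3 = 53.96.

(a) f₀ = 3.068e+04 Hz  (b) Q = 53.96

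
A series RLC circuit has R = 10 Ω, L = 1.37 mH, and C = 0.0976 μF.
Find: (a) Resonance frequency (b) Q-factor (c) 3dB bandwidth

Step 1 — Resonance condition Im(Z)=0 gives ω₀ = 1/√(LC).
Step 2 — ω₀ = 1/√(0.00137·9.76e-08) = 8.648e+04 rad/s.
Step 3 — f₀ = ω₀/(2π) = 1.376e+04 Hz.
Step 4 — Series Q: Q = ω₀L/R = 8.648e+04·0.00137/10 = 11.85.
Step 5 — 3dB bandwidth: Δω = ω₀/Q = 7299 rad/s; BW = Δω/(2π) = 1162 Hz.

(a) f₀ = 1.376e+04 Hz  (b) Q = 11.85  (c) BW = 1162 Hz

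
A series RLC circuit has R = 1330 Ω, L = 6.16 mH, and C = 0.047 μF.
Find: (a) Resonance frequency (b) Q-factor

Step 1 — Resonance condition Im(Z)=0 gives ω₀ = 1/√(LC).
Step 2 — ω₀ = 1/√(0.00616·4.7e-08) = 5.877e+04 rad/s.
Step 3 — f₀ = ω₀/(2π) = 9354 Hz.
Step 4 — Series Q: Q = ω₀L/R = 5.877e+04·0.00616/1330 = 0.2722.

(a) f₀ = 9354 Hz  (b) Q = 0.2722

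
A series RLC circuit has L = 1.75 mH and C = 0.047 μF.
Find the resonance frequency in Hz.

Step 1 — Resonance condition Im(Z)=0 gives ω₀ = 1/√(LC).
Step 2 — ω₀ = 1/√(0.00175·4.7e-08) = 1.103e+05 rad/s.
Step 3 — f₀ = ω₀/(2π) = 1.755e+04 Hz.

f₀ = 1.755e+04 Hz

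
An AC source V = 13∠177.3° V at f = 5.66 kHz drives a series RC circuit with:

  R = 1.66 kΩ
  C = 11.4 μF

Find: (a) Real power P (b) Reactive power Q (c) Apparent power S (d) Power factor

Step 1 — Angular frequency: ω = 2π·f = 2π·5660 = 3.556e+04 rad/s.
Step 2 — Component impedances:
  R: Z = R = 1660 Ω
  C: Z = 1/(jωC) = -j/(ω·C) = 0 - j2.467 Ω
Step 3 — Series combination: Z_total = R + C = 1660 - j2.467 Ω = 1660∠-0.1° Ω.
Step 4 — Source phasor: V = 13∠177.3° V = -12.99 + j0.6124 V.
Step 5 — Current: I = V / Z = -0.007823 + j0.0003573 A = 0.007831∠177.4° A.
Step 6 — Complex power: S = V·I* = 0.1018 - j0.0001513 VA.
Step 7 — Real power: P = Re(S) = 0.1018 W.
Step 8 — Reactive power: Q = Im(S) = -0.0001513 VAR.
Step 9 — Apparent power: |S| = 0.1018 VA.
Step 10 — Power factor: PF = P/|S| = 1 (leading).

(a) P = 0.1018 W  (b) Q = -0.0001513 VAR  (c) S = 0.1018 VA  (d) PF = 1 (leading)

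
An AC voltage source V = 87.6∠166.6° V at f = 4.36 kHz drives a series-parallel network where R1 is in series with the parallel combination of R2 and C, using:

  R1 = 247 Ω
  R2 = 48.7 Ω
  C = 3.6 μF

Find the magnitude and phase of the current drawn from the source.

Step 1 — Angular frequency: ω = 2π·f = 2π·4360 = 2.739e+04 rad/s.
Step 2 — Component impedances:
  R1: Z = R = 247 Ω
  R2: Z = R = 48.7 Ω
  C: Z = 1/(jωC) = -j/(ω·C) = 0 - j10.14 Ω
Step 3 — Parallel branch: R2 || C = 1/(1/R2 + 1/C) = 2.023 - j9.719 Ω.
Step 4 — Series with R1: Z_total = R1 + (R2 || C) = 249 - j9.719 Ω = 249.2∠-2.2° Ω.
Step 5 — Source phasor: V = 87.6∠166.6° V = -85.22 + j20.3 V.
Step 6 — Ohm's law: I = V / Z_total = (-85.22 + j20.3) / (249 - j9.719) = -0.3449 + j0.06806 A.
Step 7 — Convert to polar: |I| = 0.3515 A, ∠I = 168.8°.

I = 0.3515∠168.8° A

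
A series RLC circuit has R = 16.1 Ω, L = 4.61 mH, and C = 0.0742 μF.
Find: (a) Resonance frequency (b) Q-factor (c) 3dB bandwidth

Step 1 — Resonance: ω₀ = 1/√(LC) = 1/√(0.00461·7.42e-08) = 5.407e+04 rad/s.
Step 2 — f₀ = ω₀/(2π) = 8605 Hz.
Step 3 — Series Q: Q = ω₀L/R = 5.407e+04·0.00461/16.1 = 15.48.
Step 4 — Bandwidth: Δω = ω₀/Q = 3492 rad/s; BW = Δω/(2π) = 555.8 Hz.

(a) f₀ = 8605 Hz  (b) Q = 15.48  (c) BW = 555.8 Hz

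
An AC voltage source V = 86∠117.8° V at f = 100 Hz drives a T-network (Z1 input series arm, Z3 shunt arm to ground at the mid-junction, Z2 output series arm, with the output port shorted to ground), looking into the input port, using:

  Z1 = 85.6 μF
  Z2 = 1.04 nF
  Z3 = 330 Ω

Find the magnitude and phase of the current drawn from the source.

Step 1 — Angular frequency: ω = 2π·f = 2π·100 = 628.3 rad/s.
Step 2 — Component impedances:
  Z1: Z = 1/(jωC) = -j/(ω·C) = 0 - j18.59 Ω
  Z2: Z = 1/(jωC) = -j/(ω·C) = 0 - j1.53e+06 Ω
  Z3: Z = R = 330 Ω
Step 3 — With the output port shorted to ground, the output series arm Z2 runs from the junction to ground; the shunt arm Z3 also runs from the junction to ground. They appear in parallel: Z3 || Z2 = 330 - j0.07116 Ω.
Step 4 — Series with input arm Z1: Z_in = Z1 + (Z3 || Z2) = 330 - j18.66 Ω = 330.5∠-3.2° Ω.
Step 5 — Source phasor: V = 86∠117.8° V = -40.11 + j76.07 V.
Step 6 — Ohm's law: I = V / Z_total = (-40.11 + j76.07) / (330 - j18.66) = -0.1342 + j0.2229 A.
Step 7 — Convert to polar: |I| = 0.2602 A, ∠I = 121.0°.

I = 0.2602∠121.0° A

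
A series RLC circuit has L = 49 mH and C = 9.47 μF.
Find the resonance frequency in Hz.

Step 1 — Resonance condition Im(Z)=0 gives ω₀ = 1/√(LC).
Step 2 — ω₀ = 1/√(0.049·9.47e-06) = 1468 rad/s.
Step 3 — f₀ = ω₀/(2π) = 233.6 Hz.

f₀ = 233.6 Hz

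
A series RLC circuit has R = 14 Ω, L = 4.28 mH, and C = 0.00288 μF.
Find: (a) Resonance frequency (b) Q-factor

Step 1 — Resonance condition Im(Z)=0 gives ω₀ = 1/√(LC).
Step 2 — ω₀ = 1/√(0.00428·2.88e-09) = 2.848e+05 rad/s.
Step 3 — f₀ = ω₀/(2π) = 4.533e+04 Hz.
Step 4 — Series Q: Q = ω₀L/R = 2.848e+05·0.00428/14 = 87.08.

(a) f₀ = 4.533e+04 Hz  (b) Q = 87.08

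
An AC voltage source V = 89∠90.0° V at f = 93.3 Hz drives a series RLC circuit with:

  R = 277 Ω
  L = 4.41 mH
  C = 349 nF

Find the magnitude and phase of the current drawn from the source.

Step 1 — Angular frequency: ω = 2π·f = 2π·93.3 = 586.2 rad/s.
Step 2 — Component impedances:
  R: Z = R = 277 Ω
  L: Z = jωL = j·586.2·0.00441 = 0 + j2.585 Ω
  C: Z = 1/(jωC) = -j/(ω·C) = 0 - j4888 Ω
Step 3 — Series combination: Z_total = R + L + C = 277 - j4885 Ω = 4893∠-86.8° Ω.
Step 4 — Source phasor: V = 89∠90.0° V = 0 + j89 V.
Step 5 — Ohm's law: I = V / Z_total = (0 + j89) / (277 - j4885) = -0.01816 + j0.00103 A.
Step 6 — Convert to polar: |I| = 0.01819 A, ∠I = 176.8°.

I = 0.01819∠176.8° A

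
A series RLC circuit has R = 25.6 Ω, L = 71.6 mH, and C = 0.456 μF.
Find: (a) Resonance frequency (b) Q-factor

Step 1 — Resonance condition Im(Z)=0 gives ω₀ = 1/√(LC).
Step 2 — ω₀ = 1/√(0.0716·4.56e-07) = 5534 rad/s.
Step 3 — f₀ = ω₀/(2π) = 880.8 Hz.
Step 4 — Series Q: Q = ω₀L/R = 5534·0.0716/25.6 = 15.48.

(a) f₀ = 880.8 Hz  (b) Q = 15.48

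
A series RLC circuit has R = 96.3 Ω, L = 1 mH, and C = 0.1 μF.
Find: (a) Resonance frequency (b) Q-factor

Step 1 — Resonance condition Im(Z)=0 gives ω₀ = 1/√(LC).
Step 2 — ω₀ = 1/√(0.001·1e-07) = 1e+05 rad/s.
Step 3 — f₀ = ω₀/(2π) = 1.592e+04 Hz.
Step 4 — Series Q: Q = ω₀L/R = 1e+05·0.001/96.3 = 1.038.

(a) f₀ = 1.592e+04 Hz  (b) Q = 1.038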